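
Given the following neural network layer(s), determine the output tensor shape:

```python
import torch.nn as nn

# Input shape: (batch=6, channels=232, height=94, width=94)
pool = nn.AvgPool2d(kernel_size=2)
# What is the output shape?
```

Input: (6, 232, 94, 94) -> Output: (6, 232, 47, 47)

Answer: (6, 232, 47, 47)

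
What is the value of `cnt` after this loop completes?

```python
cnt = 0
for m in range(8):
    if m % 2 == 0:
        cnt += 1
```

Count numbers divisible by 2 in range(8)
`cnt` takes the values: 0 → 1 → 2 → 3 → 4

Answer: 4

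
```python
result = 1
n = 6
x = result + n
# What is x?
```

Trace:
`result = 1` → result = 1
`n = 6` → n = 6
`x = result + n` → x = 7
So x = 7

Answer: 7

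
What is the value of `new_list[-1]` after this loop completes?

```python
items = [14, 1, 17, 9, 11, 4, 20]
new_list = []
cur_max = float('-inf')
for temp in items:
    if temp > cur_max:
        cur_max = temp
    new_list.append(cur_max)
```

Running max ends at 20
`new_list` takes the values: [] → [14] → [14, 14] → [14, 14, 17] → [14, 14, 17, 17] → [14, 14, 17, 17, 17] → [14, 14, 17, 17, 17, 17] → [14, 14, 17, 17, 17, 17, 20]
So `new_list[-1]` = 20

Answer: 20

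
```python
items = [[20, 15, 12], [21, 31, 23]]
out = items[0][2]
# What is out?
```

Trace:
`items = [[20, 15, 12], [21, 31, 23]]` → items = [[20, 15, 12], [21, 31, 23]]
`out = items[0][2]` → out = 12
So out = 12

Answer: 12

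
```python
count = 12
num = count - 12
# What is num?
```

Trace:
`count = 12` → count = 12
`num = count - 12` → num = 0
So num = 0

Answer: 0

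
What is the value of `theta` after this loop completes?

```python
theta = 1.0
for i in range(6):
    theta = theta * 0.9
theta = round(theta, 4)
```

Exponential decay: 1.0 * 0.9^6
`theta` takes the values: 1.0 → 0.9 → 0.81 → 0.729 → 0.6561 → 0.59049 → 0.531441 → 0.5314

Answer: 0.5314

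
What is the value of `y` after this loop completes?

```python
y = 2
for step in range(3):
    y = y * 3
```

Multiply by 3, 3 times: 2 * 3^3 = 54
`y` takes the values: 2 → 6 → 18 → 54

Answer: 54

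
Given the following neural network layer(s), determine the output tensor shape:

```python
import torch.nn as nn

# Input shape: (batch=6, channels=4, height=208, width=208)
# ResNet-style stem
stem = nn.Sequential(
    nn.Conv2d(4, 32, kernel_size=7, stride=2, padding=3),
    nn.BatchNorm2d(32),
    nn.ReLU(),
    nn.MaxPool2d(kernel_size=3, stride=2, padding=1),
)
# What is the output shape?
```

Input: (6, 4, 208, 208) -> after Conv2d 7x7 stride=2: (6, 32, 104, 104) -> Output: (6, 32, 52, 52)

Answer: (6, 32, 52, 52)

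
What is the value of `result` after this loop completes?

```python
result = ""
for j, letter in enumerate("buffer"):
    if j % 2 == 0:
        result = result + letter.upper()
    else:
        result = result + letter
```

Uppercase even positions in 'buffer'
`result` takes the values: "" → "B" → "Bu" → "BuF" → "BuFf" → "BuFfE" → "BuFfEr"

Answer: "BuFfEr"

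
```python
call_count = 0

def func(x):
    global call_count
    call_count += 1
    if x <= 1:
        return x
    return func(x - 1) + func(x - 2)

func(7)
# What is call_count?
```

Calls(x) = 1 + Calls(x-1) + Calls(x-2); Calls(0)=Calls(1)=1. For x=7 this gives 41.

Answer: 41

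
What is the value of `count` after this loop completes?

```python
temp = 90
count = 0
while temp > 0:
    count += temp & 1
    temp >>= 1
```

Count set bits in 90 (binary: 0b1011010)
`count` takes the values: 0 → 1 → 2 → 3 → 4

Answer: 4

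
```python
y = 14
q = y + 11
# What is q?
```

Trace:
`y = 14` → y = 14
`q = y + 11` → q = 25
So q = 25

Answer: 25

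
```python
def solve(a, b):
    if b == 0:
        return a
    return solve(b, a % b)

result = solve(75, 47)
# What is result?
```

solve(75, 47) -> solve(47, 28) -> solve(28, 19) -> solve(19, 9) -> solve(9, 1) -> solve(1, 0) -> 1

Answer: 1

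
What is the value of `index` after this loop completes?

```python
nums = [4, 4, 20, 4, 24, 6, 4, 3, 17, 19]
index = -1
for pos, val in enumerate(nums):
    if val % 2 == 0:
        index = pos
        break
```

First even number index in [4, 4, 20, 4, 24, 6, 4, 3, 17, 19]
`index` takes the values: -1 → 0

Answer: 0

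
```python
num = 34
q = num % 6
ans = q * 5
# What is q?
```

Trace:
`num = 34` → num = 34
`q = num % 6` → q = 4
`ans = q * 5` → ans = 20
So q = 4

Answer: 4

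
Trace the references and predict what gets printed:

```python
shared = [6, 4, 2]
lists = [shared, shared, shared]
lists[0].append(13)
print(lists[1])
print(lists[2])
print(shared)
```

Key concept: list of same reference.
Step by step:
`shared = [6, 4, 2]` → shared = [6, 4, 2]
`lists = [shared, shared, shared]` → lists = [[6, 4, 2], [6, 4, 2], [6, 4, 2]]
`lists[0].append(13)` → shared = [6, 4, 2, 13]; lists = [[6, 4, 2, 13], [6, 4, 2, 13], [6, 4, 2, 13]]
`print(lists[1])` → prints [6, 4, 2, 13]
`print(lists[2])` → prints [6, 4, 2, 13]
`print(shared)` → prints [6, 4, 2, 13]

Answer:
[6, 4, 2, 13]
[6, 4, 2, 13]
[6, 4, 2, 13]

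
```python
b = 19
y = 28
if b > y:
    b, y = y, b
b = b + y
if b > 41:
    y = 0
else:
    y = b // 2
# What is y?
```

Trace:
`b = 19` → b = 19
`y = 28` → y = 28
`if b > y: ...` → b > y is False → no variable changes
`b = b + y` → b = 47
`if b > 41: ...` → b > 41 is True → y = 0
So y = 0

Answer: 0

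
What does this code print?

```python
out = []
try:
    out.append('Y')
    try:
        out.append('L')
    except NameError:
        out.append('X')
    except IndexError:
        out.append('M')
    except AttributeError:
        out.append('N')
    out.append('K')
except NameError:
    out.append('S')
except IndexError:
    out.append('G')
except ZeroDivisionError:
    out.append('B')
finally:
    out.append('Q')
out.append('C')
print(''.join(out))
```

Execution trace: 'Y' (try body) → 'L' (inner try body, no exception) → 'K' (try body, no exception) → 'Q' (finally) → 'C' (after the try/except). Output: YLKQC

Answer: YLKQC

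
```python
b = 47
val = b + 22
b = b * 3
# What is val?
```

Trace:
`b = 47` → b = 47
`val = b + 22` → val = 69
`b = b * 3` → b = 141
So val = 69

Answer: 69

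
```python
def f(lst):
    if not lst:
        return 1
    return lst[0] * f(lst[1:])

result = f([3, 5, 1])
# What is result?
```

Product over [3, 5, 1] = 3 * 5 * 1 = 15

Answer: 15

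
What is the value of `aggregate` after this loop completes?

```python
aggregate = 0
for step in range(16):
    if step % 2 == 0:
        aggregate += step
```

Sum of even numbers 0 to 15
`aggregate` takes the values: 0 → 2 → 6 → 12 → 20 → 30 → 42 → 56

Answer: 56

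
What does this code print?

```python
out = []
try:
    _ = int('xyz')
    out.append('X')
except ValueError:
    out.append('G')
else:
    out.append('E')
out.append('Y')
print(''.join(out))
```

Execution trace: 'G' (except ValueError) → 'Y' (after the try/except). Output: GY

Answer: GY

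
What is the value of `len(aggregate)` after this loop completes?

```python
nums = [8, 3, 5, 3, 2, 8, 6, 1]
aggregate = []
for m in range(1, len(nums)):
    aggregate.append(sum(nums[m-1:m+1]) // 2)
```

Number of 2-element averages
`aggregate` takes the values: [] → [5] → [5, 4] → [5, 4, 4] → [5, 4, 4, 2] → [5, 4, 4, 2, 5] → [5, 4, 4, 2, 5, 7] → [5, 4, 4, 2, 5, 7, 3]
So `len(aggregate)` = 7

Answer: 7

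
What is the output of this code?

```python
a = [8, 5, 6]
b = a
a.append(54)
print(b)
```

Key concept: basic list aliasing.
Step by step:
`a = [8, 5, 6]` → a = [8, 5, 6]
`b = a` → b = [8, 5, 6] (same object as a)
`a.append(54)` → a = [8, 5, 6, 54] (same object as b); b = [8, 5, 6, 54] (same object as a)
`print(b)` → prints [8, 5, 6, 54]

Answer: [8, 5, 6, 54]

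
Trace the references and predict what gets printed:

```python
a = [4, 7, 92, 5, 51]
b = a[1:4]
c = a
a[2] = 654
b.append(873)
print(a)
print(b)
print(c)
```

Key concept: slice vs alias.
Step by step:
`a = [4, 7, 92, 5, 51]` → a = [4, 7, 92, 5, 51]
`b = a[1:4]` → b = [7, 92, 5]
`c = a` → c = [4, 7, 92, 5, 51] (same object as a)
`a[2] = 654` → a = [4, 7, 654, 5, 51] (same object as c); c = [4, 7, 654, 5, 51] (same object as a)
`b.append(873)` → b = [7, 92, 5, 873]
`print(a)` → prints [4, 7, 654, 5, 51]
`print(b)` → prints [7, 92, 5, 873]
`print(c)` → prints [4, 7, 654, 5, 51]

Answer:
[4, 7, 654, 5, 51]
[7, 92, 5, 873]
[4, 7, 654, 5, 51]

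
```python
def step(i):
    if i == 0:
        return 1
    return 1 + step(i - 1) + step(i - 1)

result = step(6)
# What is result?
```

step(i) = 1 + 2·step(i-1), step(0)=1. Closed form: (1+1)·2^6 - 1 = 127.

Answer: 127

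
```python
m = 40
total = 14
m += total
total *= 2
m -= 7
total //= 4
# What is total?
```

Trace:
`m = 40` → m = 40
`total = 14` → total = 14
`m += total` → m = 54
`total *= 2` → total = 28
`m -= 7` → m = 47
`total //= 4` → total = 7
So total = 7

Answer: 7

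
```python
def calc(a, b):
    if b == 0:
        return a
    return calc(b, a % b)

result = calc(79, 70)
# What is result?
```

calc(79, 70) -> calc(70, 9) -> calc(9, 7) -> calc(7, 2) -> calc(2, 1) -> calc(1, 0) -> 1

Answer: 1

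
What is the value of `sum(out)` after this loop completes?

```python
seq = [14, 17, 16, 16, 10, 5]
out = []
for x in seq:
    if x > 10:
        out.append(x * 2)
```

Sum of doubled values > 10
`out` takes the values: [] → [28] → [28, 34] → [28, 34, 32] → [28, 34, 32, 32]
So `sum(out)` = 126

Answer: 126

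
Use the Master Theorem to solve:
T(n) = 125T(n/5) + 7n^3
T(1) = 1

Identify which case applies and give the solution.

a=125, b=5, f(n)=7n^3. log_5(125) = 3. Since c=3 = 3, Case 2 applies: T(n) = Θ(n^log_b(a) · log n) = O(n^3 log n).

Answer: O(n^3 log n) - Case 2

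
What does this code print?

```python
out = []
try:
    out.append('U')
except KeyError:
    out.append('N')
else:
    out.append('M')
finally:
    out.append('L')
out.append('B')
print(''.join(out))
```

Execution trace: 'U' (try body, no exception) → 'M' (else) → 'L' (finally) → 'B' (after the try/except). Output: UMLB

Answer: UMLB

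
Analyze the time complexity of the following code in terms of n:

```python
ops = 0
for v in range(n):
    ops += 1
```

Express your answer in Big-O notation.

Each loop level contributes: n. Multiplying the contributions gives O(n).

Answer: O(n)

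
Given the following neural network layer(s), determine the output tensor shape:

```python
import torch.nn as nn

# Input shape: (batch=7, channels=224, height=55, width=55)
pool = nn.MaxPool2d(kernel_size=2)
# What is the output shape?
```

Input: (7, 224, 55, 55) -> Output: (7, 224, 27, 27)

Answer: (7, 224, 27, 27)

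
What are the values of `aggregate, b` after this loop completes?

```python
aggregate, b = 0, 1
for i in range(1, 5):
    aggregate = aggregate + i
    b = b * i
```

Sum and factorial of 1 to 4
`aggregate, b` takes the values: (0, 1) → (1, 1) → (3, 1) → (3, 2) → (6, 2) → (6, 6) → (10, 6) → (10, 24)

Answer: 10, 24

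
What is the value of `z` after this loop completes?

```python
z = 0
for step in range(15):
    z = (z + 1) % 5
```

Increment mod 5, 15 times = 0
`z` takes the values: 0 → 1 → 2 → 3 → 4 → 0 → 1 → 2 → 3 → 4 → 0 → 1 → 2 → 3 → 4 → 0

Answer: 0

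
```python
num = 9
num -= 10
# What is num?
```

Trace:
`num = 9` → num = 9
`num -= 10` → num = -1
So num = -1

Answer: -1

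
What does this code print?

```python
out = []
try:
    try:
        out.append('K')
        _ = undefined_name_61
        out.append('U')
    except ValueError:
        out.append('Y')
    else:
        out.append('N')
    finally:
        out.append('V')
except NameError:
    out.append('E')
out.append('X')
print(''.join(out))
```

Execution trace: 'K' (try body) → 'V' (finally) → 'E' (outer except NameError) → 'X' (after the try/except). Output: KVEX

Answer: KVEX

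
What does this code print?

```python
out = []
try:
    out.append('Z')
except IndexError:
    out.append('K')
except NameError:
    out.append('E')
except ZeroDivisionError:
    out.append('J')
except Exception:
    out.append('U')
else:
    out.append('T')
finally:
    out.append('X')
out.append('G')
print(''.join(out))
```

Execution trace: 'Z' (try body, no exception) → 'T' (else) → 'X' (finally) → 'G' (after the try/except). Output: ZTXG

Answer: ZTXG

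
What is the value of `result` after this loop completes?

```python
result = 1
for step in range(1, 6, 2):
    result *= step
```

Product of 1, 3, 5, ... up to 5
`result` takes the values: 1 → 3 → 15

Answer: 15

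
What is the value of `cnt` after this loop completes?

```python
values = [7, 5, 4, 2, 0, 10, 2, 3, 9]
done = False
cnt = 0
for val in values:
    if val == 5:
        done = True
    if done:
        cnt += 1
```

Count elements after first 5 in [7, 5, 4, 2, 0, 10, 2, 3, 9]
`cnt` takes the values: 0 → 1 → 2 → 3 → 4 → 5 → 6 → 7 → 8

Answer: 8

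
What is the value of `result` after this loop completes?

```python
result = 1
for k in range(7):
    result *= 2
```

2^7 = 128
`result` takes the values: 1 → 2 → 4 → 8 → 16 → 32 → 64 → 128

Answer: 128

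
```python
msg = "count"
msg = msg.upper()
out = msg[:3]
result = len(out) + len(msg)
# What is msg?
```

Trace:
`msg = "count"` → msg = 'count'
`msg = msg.upper()` → msg = 'COUNT'
`out = msg[:3]` → out = 'COU'
`result = len(out) + len(msg)` → result = 8
So msg = 'COUNT'

Answer: 'COUNT'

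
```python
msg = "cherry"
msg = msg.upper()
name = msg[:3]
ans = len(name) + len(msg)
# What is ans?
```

Trace:
`msg = "cherry"` → msg = 'cherry'
`msg = msg.upper()` → msg = 'CHERRY'
`name = msg[:3]` → name = 'CHE'
`ans = len(name) + len(msg)` → ans = 9
So ans = 9

Answer: 9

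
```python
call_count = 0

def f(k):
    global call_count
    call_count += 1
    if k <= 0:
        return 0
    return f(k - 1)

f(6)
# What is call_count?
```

Linear recursion stepping by 1: 7 calls from k=6 down to ≤0.

Answer: 7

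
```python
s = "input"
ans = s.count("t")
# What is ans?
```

Trace:
`s = "input"` → s = 'input'
`ans = s.count("t")` → ans = 1
So ans = 1

Answer: 1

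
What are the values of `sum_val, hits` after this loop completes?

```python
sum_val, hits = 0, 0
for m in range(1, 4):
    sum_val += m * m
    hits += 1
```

Sum of squares and count
`sum_val, hits` takes the values: (0, 0) → (1, 0) → (1, 1) → (5, 1) → (5, 2) → (14, 2) → (14, 3)

Answer: 14, 3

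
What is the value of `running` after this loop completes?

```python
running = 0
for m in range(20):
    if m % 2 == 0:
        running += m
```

Sum of even numbers 0 to 19
`running` takes the values: 0 → 2 → 6 → 12 → 20 → 30 → 42 → 56 → 72 → 90

Answer: 90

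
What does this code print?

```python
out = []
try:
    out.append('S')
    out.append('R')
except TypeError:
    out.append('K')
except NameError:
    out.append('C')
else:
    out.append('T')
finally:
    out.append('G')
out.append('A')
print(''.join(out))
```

Execution trace: 'S' (try body) → 'R' (try body, no exception) → 'T' (else) → 'G' (finally) → 'A' (after the try/except). Output: SRTGA

Answer: SRTGA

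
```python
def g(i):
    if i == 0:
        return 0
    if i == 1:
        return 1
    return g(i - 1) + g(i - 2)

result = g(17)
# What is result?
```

Build up from base cases: g(0)=0, g(1)=1, g(2)=1, g(3)=2, g(4)=3, g(5)=5, g(6)=8, ..., g(17)=1597

Answer: 1597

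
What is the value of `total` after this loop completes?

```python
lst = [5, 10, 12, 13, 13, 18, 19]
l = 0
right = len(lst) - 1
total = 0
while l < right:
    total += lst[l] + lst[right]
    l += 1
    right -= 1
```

Sum of pairs from ends
`total` takes the values: 0 → 24 → 52 → 77

Answer: 77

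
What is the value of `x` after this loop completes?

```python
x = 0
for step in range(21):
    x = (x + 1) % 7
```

Increment mod 7, 21 times = 0
`x` takes the values: 0 → 1 → 2 → 3 → 4 → 5 → 6 → 0 → 1 → 2 → 3 → 4 → 5 → 6 → 0 → 1 → 2 → 3 → 4 → 5 → 6 → 0

Answer: 0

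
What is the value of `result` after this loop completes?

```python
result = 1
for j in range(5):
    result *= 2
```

2^5 = 32
`result` takes the values: 1 → 2 → 4 → 8 → 16 → 32

Answer: 32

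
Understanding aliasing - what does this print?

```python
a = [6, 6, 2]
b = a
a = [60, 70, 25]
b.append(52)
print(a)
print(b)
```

Key concept: rebinding vs mutation: a is rebound to a new list, b still points at the original.
Step by step:
`a = [6, 6, 2]` → a = [6, 6, 2]
`b = a` → b = [6, 6, 2] (same object as a)
`a = [60, 70, 25]` → a = [60, 70, 25]
`b.append(52)` → b = [6, 6, 2, 52]
`print(a)` → prints [60, 70, 25]
`print(b)` → prints [6, 6, 2, 52]

Answer:
[60, 70, 25]
[6, 6, 2, 52]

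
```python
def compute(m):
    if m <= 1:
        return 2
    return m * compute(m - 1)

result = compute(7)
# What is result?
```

compute(7) = 7 * 6 * 5 * 4 * 3 * 2 * 2 = 10080

Answer: 10080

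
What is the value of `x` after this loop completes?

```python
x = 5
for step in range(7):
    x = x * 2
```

Multiply by 2, 7 times: 5 * 2^7 = 640
`x` takes the values: 5 → 10 → 20 → 40 → 80 → 160 → 320 → 640

Answer: 640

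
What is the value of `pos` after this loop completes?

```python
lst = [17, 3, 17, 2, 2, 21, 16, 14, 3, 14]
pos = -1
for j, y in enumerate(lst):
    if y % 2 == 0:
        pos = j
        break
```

First even number index in [17, 3, 17, 2, 2, 21, 16, 14, 3, 14]
`pos` takes the values: -1 → 3

Answer: 3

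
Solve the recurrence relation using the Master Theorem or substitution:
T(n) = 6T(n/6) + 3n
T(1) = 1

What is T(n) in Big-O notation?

By Master Theorem: a=6, b=6, f(n)=3n. Since log_6(6) = 1 and f(n) = Θ(n^1), Case 2 applies. T(n) = O(n log n).

Answer: O(n log n)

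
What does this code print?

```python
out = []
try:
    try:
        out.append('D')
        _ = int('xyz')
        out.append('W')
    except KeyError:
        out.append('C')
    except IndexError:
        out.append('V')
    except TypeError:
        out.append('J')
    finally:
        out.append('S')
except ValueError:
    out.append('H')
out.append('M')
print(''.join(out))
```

Execution trace: 'D' (try body) → 'S' (finally) → 'H' (outer except ValueError) → 'M' (after the try/except). Output: DSHM

Answer: DSHM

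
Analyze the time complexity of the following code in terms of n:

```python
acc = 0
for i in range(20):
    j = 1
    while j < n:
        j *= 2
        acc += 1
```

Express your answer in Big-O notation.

Each loop level contributes: 1 × log n. Multiplying the contributions gives O(log n).

Answer: O(log n)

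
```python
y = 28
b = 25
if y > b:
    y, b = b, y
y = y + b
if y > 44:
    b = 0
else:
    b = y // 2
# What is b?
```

Trace:
`y = 28` → y = 28
`b = 25` → b = 25
`if y > b: ...` → y > b is True → y = 25; b = 28
`y = y + b` → y = 53
`if y > 44: ...` → y > 44 is True → b = 0
So b = 0

Answer: 0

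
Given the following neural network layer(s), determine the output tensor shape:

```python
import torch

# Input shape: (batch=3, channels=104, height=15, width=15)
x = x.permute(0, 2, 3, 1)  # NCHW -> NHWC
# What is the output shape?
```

Input: (3, 104, 15, 15) -> Output: (3, 15, 15, 104)

Answer: (3, 15, 15, 104)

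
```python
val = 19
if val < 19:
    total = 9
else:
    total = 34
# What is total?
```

Trace:
`val = 19` → val = 19
`if val < 19: ...` → val < 19 is False, take else branch → total = 34
So total = 34

Answer: 34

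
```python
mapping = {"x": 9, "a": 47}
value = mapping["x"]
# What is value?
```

Trace:
`mapping = {"x": 9, "a": 47}` → mapping = {'x': 9, 'a': 47}
`value = mapping["x"]` → value = 9
So value = 9

Answer: 9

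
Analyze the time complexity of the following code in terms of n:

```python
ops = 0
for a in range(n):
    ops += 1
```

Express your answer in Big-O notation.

Each loop level contributes: n. Multiplying the contributions gives O(n).

Answer: O(n)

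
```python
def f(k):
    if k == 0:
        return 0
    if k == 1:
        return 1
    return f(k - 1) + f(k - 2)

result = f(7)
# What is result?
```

Build up from base cases: f(0)=0, f(1)=1, f(2)=1, f(3)=2, f(4)=3, f(5)=5, f(6)=8, ..., f(7)=13

Answer: 13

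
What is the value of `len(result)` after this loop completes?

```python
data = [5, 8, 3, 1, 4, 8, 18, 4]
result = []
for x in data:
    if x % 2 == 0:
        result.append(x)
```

Count even numbers in [5, 8, 3, 1, 4, 8, 18, 4]
`result` takes the values: [] → [8] → [8, 4] → [8, 4, 8] → [8, 4, 8, 18] → [8, 4, 8, 18, 4]
So `len(result)` = 5

Answer: 5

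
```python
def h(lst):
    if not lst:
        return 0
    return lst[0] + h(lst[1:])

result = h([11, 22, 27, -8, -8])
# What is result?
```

11 + 22 + 27 + (-8) + (-8) + 0 = 44

Answer: 44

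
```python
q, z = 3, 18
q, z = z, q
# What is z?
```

Trace:
`q, z = 3, 18` → q = 3; z = 18
`q, z = z, q` → q = 18; z = 3
So z = 3

Answer: 3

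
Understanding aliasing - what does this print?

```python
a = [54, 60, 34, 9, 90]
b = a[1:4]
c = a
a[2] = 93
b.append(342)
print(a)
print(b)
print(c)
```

Key concept: slice vs alias.
Step by step:
`a = [54, 60, 34, 9, 90]` → a = [54, 60, 34, 9, 90]
`b = a[1:4]` → b = [60, 34, 9]
`c = a` → c = [54, 60, 34, 9, 90] (same object as a)
`a[2] = 93` → a = [54, 60, 93, 9, 90] (same object as c); c = [54, 60, 93, 9, 90] (same object as a)
`b.append(342)` → b = [60, 34, 9, 342]
`print(a)` → prints [54, 60, 93, 9, 90]
`print(b)` → prints [60, 34, 9, 342]
`print(c)` → prints [54, 60, 93, 9, 90]

Answer:
[54, 60, 93, 9, 90]
[60, 34, 9, 342]
[54, 60, 93, 9, 90]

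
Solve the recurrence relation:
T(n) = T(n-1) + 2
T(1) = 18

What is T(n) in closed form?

Unrolling: T(n) = T(1) + 2·(n-1) = 18 + 2(n-1) = 2n + 16.

Answer: T(n) = 2n + 16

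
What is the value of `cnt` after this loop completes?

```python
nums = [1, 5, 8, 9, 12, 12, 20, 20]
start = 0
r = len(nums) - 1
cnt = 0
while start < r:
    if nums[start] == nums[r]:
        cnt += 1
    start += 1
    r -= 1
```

Count matching pairs from ends
`cnt` takes the values: 0

Answer: 0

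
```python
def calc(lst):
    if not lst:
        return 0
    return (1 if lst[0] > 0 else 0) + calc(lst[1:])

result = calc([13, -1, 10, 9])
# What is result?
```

Count of positive elements in [13, -1, 10, 9] = 3

Answer: 3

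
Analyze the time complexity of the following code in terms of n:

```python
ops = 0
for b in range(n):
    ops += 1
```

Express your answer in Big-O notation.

Each loop level contributes: n. Multiplying the contributions gives O(n).

Answer: O(n)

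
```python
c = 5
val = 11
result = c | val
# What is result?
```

Trace:
`c = 5` → c = 5
`val = 11` → val = 11
`result = c | val` → result = 15
So result = 15

Answer: 15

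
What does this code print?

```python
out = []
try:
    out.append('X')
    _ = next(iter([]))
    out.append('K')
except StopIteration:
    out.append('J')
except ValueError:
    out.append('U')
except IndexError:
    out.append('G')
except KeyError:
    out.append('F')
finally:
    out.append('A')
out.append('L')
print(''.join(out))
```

Execution trace: 'X' (try body) → 'J' (except StopIteration) → 'A' (finally) → 'L' (after the try/except). Output: XJAL

Answer: XJAL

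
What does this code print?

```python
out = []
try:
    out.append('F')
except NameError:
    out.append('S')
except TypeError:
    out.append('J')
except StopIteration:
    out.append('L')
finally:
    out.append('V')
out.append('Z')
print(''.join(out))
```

Execution trace: 'F' (try body, no exception) → 'V' (finally) → 'Z' (after the try/except). Output: FVZ

Answer: FVZ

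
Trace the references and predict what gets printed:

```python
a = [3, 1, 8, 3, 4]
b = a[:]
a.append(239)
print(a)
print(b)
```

Key concept: slice [:] creates copy.
Step by step:
`a = [3, 1, 8, 3, 4]` → a = [3, 1, 8, 3, 4]
`b = a[:]` → b = [3, 1, 8, 3, 4]
`a.append(239)` → a = [3, 1, 8, 3, 4, 239]
`print(a)` → prints [3, 1, 8, 3, 4, 239]
`print(b)` → prints [3, 1, 8, 3, 4]

Answer:
[3, 1, 8, 3, 4, 239]
[3, 1, 8, 3, 4]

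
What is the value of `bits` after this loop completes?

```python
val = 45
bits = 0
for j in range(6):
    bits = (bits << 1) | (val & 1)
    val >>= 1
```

Reverse lowest 6 bits of 45
`bits` takes the values: 0 → 1 → 2 → 5 → 11 → 22 → 45

Answer: 45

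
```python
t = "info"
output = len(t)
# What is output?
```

Trace:
`t = "info"` → t = 'info'
`output = len(t)` → output = 4
So output = 4

Answer: 4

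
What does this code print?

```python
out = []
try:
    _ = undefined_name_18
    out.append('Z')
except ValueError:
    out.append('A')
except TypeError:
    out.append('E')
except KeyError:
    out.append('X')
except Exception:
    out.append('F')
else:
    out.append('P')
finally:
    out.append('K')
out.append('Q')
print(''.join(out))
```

Execution trace: 'F' (except Exception) → 'K' (finally) → 'Q' (after the try/except). Output: FKQ

Answer: FKQ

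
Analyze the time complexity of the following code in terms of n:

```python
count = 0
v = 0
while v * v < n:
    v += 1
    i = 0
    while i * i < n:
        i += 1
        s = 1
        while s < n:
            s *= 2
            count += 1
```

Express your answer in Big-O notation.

Each loop level contributes: √n × √n × log n. Multiplying the contributions gives O(n log n).

Answer: O(n log n)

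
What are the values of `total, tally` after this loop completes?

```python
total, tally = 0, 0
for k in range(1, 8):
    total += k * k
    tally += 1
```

Sum of squares and count
`total, tally` takes the values: (0, 0) → (1, 0) → (1, 1) → (5, 1) → (5, 2) → (14, 2) → (14, 3) → (30, 3) → (30, 4) → (55, 4) → (55, 5) → (91, 5) → (91, 6) → (140, 6) → (140, 7)

Answer: 140, 7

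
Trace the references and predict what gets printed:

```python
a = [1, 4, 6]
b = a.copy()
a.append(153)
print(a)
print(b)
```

Key concept: list.copy() creates independent copy.
Step by step:
`a = [1, 4, 6]` → a = [1, 4, 6]
`b = a.copy()` → b = [1, 4, 6]
`a.append(153)` → a = [1, 4, 6, 153]
`print(a)` → prints [1, 4, 6, 153]
`print(b)` → prints [1, 4, 6]

Answer:
[1, 4, 6, 153]
[1, 4, 6]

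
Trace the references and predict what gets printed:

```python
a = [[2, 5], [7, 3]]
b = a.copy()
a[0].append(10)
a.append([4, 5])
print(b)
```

Key concept: shallow copy with nested lists.
Step by step:
`a = [[2, 5], [7, 3]]` → a = [[2, 5], [7, 3]]
`b = a.copy()` → b = [[2, 5], [7, 3]]
`a[0].append(10)` → a = [[2, 5, 10], [7, 3]]; b = [[2, 5, 10], [7, 3]]
`a.append([4, 5])` → a = [[2, 5, 10], [7, 3], [4, 5]]
`print(b)` → prints [[2, 5, 10], [7, 3]]

Answer: [[2, 5, 10], [7, 3]]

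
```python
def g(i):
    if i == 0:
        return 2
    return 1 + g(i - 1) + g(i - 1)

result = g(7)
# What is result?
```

g(i) = 1 + 2·g(i-1), g(0)=2. Closed form: (2+1)·2^7 - 1 = 383.

Answer: 383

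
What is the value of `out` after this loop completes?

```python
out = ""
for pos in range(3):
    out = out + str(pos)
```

Concatenate digits 0 to 2
`out` takes the values: "" → "0" → "01" → "012"

Answer: "012"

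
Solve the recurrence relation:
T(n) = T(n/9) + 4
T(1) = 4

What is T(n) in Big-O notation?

Each step divides n by 9 and adds 4. After log_9(n) steps we reach T(1)=4. So T(n) = 4·log_9(n) + 4 = O(log n).

Answer: O(log n)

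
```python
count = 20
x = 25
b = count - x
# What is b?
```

Trace:
`count = 20` → count = 20
`x = 25` → x = 25
`b = count - x` → b = -5
So b = -5

Answer: -5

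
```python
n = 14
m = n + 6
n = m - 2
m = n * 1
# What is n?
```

Trace:
`n = 14` → n = 14
`m = n + 6` → m = 20
`n = m - 2` → n = 18
`m = n * 1` → m = 18
So n = 18

Answer: 18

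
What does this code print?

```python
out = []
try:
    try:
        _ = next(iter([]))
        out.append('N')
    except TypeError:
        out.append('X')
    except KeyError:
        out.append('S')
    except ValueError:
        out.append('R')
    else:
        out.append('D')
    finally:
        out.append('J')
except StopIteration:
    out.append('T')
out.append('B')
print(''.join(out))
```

Execution trace: 'J' (inner finally) → 'T' (outer except StopIteration) → 'B' (after the try/except). Output: JTB

Answer: JTB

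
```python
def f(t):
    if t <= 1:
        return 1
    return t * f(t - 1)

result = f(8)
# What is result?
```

f(8) = 8 * 7 * 6 * 5 * 4 * 3 * 2 * 1 = 40320

Answer: 40320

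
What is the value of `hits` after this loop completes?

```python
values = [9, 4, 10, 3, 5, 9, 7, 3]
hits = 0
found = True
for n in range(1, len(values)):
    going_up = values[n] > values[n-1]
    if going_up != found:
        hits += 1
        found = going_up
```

Count direction changes in [9, 4, 10, 3, 5, 9, 7, 3]
`hits` takes the values: 0 → 1 → 2 → 3 → 4 → 5

Answer: 5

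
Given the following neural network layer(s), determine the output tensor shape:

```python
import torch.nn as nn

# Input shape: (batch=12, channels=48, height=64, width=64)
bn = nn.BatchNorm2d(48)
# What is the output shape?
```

Input: (12, 48, 64, 64) -> Output: (12, 48, 64, 64)

Answer: (12, 48, 64, 64)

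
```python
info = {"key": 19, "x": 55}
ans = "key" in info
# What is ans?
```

Trace:
`info = {"key": 19, "x": 55}` → info = {'key': 19, 'x': 55}
`ans = "key" in info` → ans = True
So ans = True

Answer: True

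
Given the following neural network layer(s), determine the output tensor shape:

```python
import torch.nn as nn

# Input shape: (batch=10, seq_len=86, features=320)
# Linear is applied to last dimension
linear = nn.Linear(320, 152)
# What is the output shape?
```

Input: (10, 86, 320) -> Output: (10, 86, 152)

Answer: (10, 86, 152)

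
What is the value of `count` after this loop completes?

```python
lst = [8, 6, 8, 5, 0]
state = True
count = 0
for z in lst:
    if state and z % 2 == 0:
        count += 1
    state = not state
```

Count even values at even positions
`count` takes the values: 0 → 1 → 2 → 3

Answer: 3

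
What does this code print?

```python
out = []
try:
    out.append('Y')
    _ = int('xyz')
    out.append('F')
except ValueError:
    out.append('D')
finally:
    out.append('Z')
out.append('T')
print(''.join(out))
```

Execution trace: 'Y' (try body) → 'D' (except ValueError) → 'Z' (finally) → 'T' (after the try/except). Output: YDZT

Answer: YDZT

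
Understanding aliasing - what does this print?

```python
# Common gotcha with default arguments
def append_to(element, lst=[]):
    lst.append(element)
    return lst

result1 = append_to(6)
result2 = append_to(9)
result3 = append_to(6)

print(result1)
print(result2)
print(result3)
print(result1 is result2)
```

Key concept: mutable default argument gotcha.
Step by step:
`result1 = append_to(6)` → result1 = [6]
`result2 = append_to(9)` → result1 = [6, 9] (same object as result2); result2 = [6, 9] (same object as result1)
`result3 = append_to(6)` → result1 = [6, 9, 6] (same object as result2, result3); result2 = [6, 9, 6] (same object as result1, result3); result3 = [6, 9, 6] (same object as result1, result2)
`print(result1)` → prints [6, 9, 6]
`print(result2)` → prints [6, 9, 6]
`print(result3)` → prints [6, 9, 6]
`print(result1 is result2)` → prints True

Answer:
[6, 9, 6]
[6, 9, 6]
[6, 9, 6]
True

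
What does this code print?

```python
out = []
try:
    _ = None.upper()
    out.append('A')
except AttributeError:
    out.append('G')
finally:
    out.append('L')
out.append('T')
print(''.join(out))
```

Execution trace: 'G' (except AttributeError) → 'L' (finally) → 'T' (after the try/except). Output: GLT

Answer: GLT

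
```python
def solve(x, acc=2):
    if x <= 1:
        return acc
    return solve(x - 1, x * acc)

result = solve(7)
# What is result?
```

Accumulator trace (n, acc): (7, 2) -> (6, 14) -> (5, 84) -> (4, 420) -> (3, 1680) -> (2, 5040) -> (1, 10080) -> return 10080

Answer: 10080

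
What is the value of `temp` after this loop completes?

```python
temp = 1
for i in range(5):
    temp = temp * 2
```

Multiply by 2, 5 times: 1 * 2^5 = 32
`temp` takes the values: 1 → 2 → 4 → 8 → 16 → 32

Answer: 32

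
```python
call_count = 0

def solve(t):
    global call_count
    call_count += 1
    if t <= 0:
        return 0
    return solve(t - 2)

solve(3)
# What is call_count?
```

Linear recursion stepping by 2: 3 calls from t=3 down to ≤0.

Answer: 3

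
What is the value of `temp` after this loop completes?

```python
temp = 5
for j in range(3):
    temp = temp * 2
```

Multiply by 2, 3 times: 5 * 2^3 = 40
`temp` takes the values: 5 → 10 → 20 → 40

Answer: 40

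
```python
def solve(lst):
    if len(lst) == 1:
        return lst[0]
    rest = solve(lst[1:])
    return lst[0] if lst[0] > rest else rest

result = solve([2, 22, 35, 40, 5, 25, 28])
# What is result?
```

Recursive max over [2, 22, 35, 40, 5, 25, 28] = 40

Answer: 40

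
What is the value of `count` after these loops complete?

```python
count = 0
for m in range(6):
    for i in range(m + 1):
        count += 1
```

Triangle: 1 + 2 + ... + 6
`count` takes the values: 0 → 1 → 2 → 3 → 4 → 5 → 6 → 7 → 8 → 9 → 10 → 11 → 12 → 13 → 14 → 15 → 16 → 17 → 18 → 19 → 20 → 21

Answer: 21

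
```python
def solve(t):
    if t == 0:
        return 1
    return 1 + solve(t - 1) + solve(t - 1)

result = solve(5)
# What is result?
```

solve(t) = 1 + 2·solve(t-1), solve(0)=1. Closed form: (1+1)·2^5 - 1 = 63.

Answer: 63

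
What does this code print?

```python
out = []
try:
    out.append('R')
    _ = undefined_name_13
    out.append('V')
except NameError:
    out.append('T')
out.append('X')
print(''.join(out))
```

Execution trace: 'R' (try body) → 'T' (except NameError) → 'X' (after the try/except). Output: RTX

Answer: RTX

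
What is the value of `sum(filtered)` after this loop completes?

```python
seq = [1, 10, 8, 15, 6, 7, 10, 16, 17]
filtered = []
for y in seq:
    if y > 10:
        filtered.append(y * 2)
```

Sum of doubled values > 10
`filtered` takes the values: [] → [30] → [30, 32] → [30, 32, 34]
So `sum(filtered)` = 96

Answer: 96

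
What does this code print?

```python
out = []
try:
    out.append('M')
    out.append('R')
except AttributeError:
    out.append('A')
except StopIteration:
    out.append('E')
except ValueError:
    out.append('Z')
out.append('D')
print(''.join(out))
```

Execution trace: 'M' (try body) → 'R' (try body, no exception) → 'D' (after the try/except). Output: MRD

Answer: MRD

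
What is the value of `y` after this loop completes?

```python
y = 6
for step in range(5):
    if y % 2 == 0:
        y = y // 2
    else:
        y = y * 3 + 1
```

Collatz-style transformation from 6
`y` takes the values: 6 → 3 → 10 → 5 → 16 → 8

Answer: 8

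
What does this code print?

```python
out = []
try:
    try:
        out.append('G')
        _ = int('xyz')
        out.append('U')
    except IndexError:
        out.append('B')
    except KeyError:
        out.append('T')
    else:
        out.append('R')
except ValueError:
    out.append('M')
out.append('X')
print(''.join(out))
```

Execution trace: 'G' (try body) → 'M' (outer except ValueError) → 'X' (after the try/except). Output: GMX

Answer: GMX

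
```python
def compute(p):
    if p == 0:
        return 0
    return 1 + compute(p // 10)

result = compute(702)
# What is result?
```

Count of digits of 702: 3

Answer: 3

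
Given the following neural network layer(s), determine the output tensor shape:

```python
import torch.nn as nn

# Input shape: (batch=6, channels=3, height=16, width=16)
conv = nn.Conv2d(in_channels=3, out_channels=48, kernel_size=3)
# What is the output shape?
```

Input: (6, 3, 16, 16) -> Output: (6, 48, 14, 14)

Answer: (6, 48, 14, 14)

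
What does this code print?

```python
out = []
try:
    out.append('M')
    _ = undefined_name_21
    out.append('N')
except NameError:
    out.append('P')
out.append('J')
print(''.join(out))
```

Execution trace: 'M' (try body) → 'P' (except NameError) → 'J' (after the try/except). Output: MPJ

Answer: MPJ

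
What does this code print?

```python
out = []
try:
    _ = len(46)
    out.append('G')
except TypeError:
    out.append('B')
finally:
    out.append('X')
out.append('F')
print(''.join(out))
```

Execution trace: 'B' (except TypeError) → 'X' (finally) → 'F' (after the try/except). Output: BXF

Answer: BXF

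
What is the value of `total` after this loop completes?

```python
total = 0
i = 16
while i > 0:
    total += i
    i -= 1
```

Sum 16 down to 1
`total` takes the values: 0 → 16 → 31 → 45 → 58 → 70 → 81 → 91 → 100 → 108 → 115 → 121 → 126 → 130 → 133 → 135 → 136

Answer: 136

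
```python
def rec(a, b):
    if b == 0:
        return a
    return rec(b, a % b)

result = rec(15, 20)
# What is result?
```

rec(15, 20) -> rec(20, 15) -> rec(15, 5) -> rec(5, 0) -> 5

Answer: 5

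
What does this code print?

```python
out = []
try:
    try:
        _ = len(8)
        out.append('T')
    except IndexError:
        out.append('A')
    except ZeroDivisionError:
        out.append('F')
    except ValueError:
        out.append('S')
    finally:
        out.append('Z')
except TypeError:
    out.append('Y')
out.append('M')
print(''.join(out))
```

Execution trace: 'Z' (finally) → 'Y' (outer except TypeError) → 'M' (after the try/except). Output: ZYM

Answer: ZYM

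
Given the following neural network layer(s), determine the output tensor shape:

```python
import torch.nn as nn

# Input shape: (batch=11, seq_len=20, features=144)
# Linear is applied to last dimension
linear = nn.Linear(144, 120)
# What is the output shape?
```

Input: (11, 20, 144) -> Output: (11, 20, 120)

Answer: (11, 20, 120)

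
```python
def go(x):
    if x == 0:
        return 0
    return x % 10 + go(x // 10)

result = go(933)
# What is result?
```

Sum of digits of 933: 3 + 3 + 9 = 15

Answer: 15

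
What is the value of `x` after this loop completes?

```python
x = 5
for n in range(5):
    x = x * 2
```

Multiply by 2, 5 times: 5 * 2^5 = 160
`x` takes the values: 5 → 10 → 20 → 40 → 80 → 160

Answer: 160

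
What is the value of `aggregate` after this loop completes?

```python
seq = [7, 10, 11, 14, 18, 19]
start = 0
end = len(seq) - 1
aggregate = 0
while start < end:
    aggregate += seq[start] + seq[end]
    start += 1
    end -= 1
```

Sum of pairs from ends
`aggregate` takes the values: 0 → 26 → 54 → 79

Answer: 79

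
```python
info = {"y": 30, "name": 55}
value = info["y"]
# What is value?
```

Trace:
`info = {"y": 30, "name": 55}` → info = {'y': 30, 'name': 55}
`value = info["y"]` → value = 30
So value = 30

Answer: 30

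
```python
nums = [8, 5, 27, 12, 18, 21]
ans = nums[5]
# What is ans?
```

Trace:
`nums = [8, 5, 27, 12, 18, 21]` → nums = [8, 5, 27, 12, 18, 21]
`ans = nums[5]` → ans = 21
So ans = 21

Answer: 21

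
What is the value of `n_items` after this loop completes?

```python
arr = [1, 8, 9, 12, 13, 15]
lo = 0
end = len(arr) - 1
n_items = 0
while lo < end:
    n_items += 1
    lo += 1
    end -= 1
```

Iterations until pointers meet (list length 6)
`n_items` takes the values: 0 → 1 → 2 → 3

Answer: 3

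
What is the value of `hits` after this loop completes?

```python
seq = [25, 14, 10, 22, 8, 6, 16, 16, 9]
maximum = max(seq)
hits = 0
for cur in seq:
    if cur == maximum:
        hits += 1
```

Count of max value 25 in [25, 14, 10, 22, 8, 6, 16, 16, 9]
`hits` takes the values: 0 → 1

Answer: 1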